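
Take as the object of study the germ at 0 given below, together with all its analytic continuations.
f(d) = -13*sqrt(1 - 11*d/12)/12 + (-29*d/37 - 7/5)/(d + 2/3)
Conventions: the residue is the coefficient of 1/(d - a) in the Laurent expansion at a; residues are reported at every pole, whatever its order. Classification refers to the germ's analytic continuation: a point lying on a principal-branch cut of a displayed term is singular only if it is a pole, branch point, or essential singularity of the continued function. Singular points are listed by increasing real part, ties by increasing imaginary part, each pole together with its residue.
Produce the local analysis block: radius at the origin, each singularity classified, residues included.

Denominator factor (d + 2/3): pole of order 1 at -2/3, modulus 2/3.
Branch term (-13/12)*sqrt(1 - d/(12/11)): its argument vanishes at d = 12/11, a square-root branch point, modulus 12/11.
The radius of convergence is the smallest modulus among the singular points: 2/3.
The branch term is analytic at -2/3 and contributes nothing to the residue; only the rational part matters.
At the order-1 pole -2/3 set g(d) = (d - (-2/3))*(rational part) = -29*d/37 - 7/5.
Simple pole: residue = g(a) at a = -2/3, which is -487/555.
List the singular points by increasing real part (a conjugate pair: the negative imaginary part first).

Radius of convergence at 0: 2/3.
At -2/3: a pole of order 1; residue -487/555.
At 12/11: an algebraic (square-root) branch point.


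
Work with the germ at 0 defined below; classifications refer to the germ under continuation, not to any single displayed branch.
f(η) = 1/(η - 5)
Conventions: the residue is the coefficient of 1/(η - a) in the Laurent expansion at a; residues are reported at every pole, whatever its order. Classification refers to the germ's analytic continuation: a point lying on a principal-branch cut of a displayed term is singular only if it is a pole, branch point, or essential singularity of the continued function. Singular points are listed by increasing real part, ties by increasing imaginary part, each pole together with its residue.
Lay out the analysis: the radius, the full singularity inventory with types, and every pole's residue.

Radius of convergence at 0: 5.
At 5: a pole of order 1; residue 1.

Denominator factor (η - 5): pole of order 1 at 5, modulus 5.
The radius of convergence is the smallest modulus among the singular points: 5.
At the order-1 pole 5 set g(η) = (η - (5))*f(η) = 1.
Simple pole: residue = g(a) at a = 5, which is 1.


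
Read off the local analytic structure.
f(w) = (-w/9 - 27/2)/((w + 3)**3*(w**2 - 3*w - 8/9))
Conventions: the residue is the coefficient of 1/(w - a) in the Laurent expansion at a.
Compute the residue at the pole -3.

At the order-3 pole -3 set g(w) = (w - (-3))^3*f(w) = (-w/9 - 27/2)/(w**2 - 3*w - 8/9).
Order-3 pole: residue = g''(a)/2; g''(-3) = -1251423/3652264, so the residue is -1251423/7304528.

The residue is -1251423/7304528.


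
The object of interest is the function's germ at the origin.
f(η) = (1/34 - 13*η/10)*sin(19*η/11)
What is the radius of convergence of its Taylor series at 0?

The factor sin(19*η/11) is entire and contributes no finite singular point.
The polynomial part has no poles.
No finite singular points: the Taylor series at 0 converges everywhere.

The radius of convergence is infinite.


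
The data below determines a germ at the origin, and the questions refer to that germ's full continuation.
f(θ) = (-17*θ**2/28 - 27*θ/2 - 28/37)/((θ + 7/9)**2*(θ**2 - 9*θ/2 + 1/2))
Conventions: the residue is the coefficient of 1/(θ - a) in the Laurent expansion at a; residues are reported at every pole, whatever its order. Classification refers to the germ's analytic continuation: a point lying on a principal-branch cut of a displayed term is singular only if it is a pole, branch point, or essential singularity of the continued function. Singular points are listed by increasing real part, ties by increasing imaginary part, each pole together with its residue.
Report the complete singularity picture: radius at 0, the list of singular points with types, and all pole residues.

Denominator factor (θ**2 - 9*θ/2 + 1/2): discriminant 73/4, real irrational roots 9/4 + (1/4)*sqrt(73) and 9/4 - (1/4)*sqrt(73); poles of order 1, moduli 9/4 + (1/4)*sqrt(73) and 9/4 - (1/4)*sqrt(73).
Denominator factor (θ + 7/9)^2: pole of order 2 at -7/9, modulus 7/9.
The radius of convergence is the smallest modulus among the singular points: 9/4 - (1/4)*sqrt(73).
At the order-2 pole -7/9 set g(θ) = (θ - (-7/9))^2*f(θ) = (-17*θ**2/28 - 27*θ/2 - 28/37)/(θ**2 - 9*θ/2 + 1/2).
Order-2 pole: residue = g'(a); g'(-7/9) = -2021517/41182184, so the residue is -2021517/41182184.
The factor θ**2 - 9*θ/2 + 1/2 splits as (θ - a)(θ - a') with a = 9/4 - (1/4)*sqrt(73), a' = 9/4 + (1/4)*sqrt(73). At the order-1 pole a set g(θ) = (θ - a)*f(θ) = [(-17*θ**2/28 - 27*θ/2 - 28/37)/(θ + 7/9)**2] / (θ - a').
Simple pole: residue = g(a) at a = 9/4 - (1/4)*sqrt(73), which is 2021517/82364368 + (3219267159/42088192048)*sqrt(73).
The factor θ**2 - 9*θ/2 + 1/2 splits as (θ - a)(θ - a') with a = 9/4 + (1/4)*sqrt(73), a' = 9/4 - (1/4)*sqrt(73). At the order-1 pole a set g(θ) = (θ - a)*f(θ) = [(-17*θ**2/28 - 27*θ/2 - 28/37)/(θ + 7/9)**2] / (θ - a').
Simple pole: residue = g(a) at a = 9/4 + (1/4)*sqrt(73), which is 2021517/82364368 - (3219267159/42088192048)*sqrt(73).
List the singular points by increasing real part (a conjugate pair: the negative imaginary part first).

Radius of convergence at 0: 9/4 - (1/4)*sqrt(73).
At -7/9: a pole of order 2; residue -2021517/41182184.
At 9/4 - (1/4)*sqrt(73): a pole of order 1; residue 2021517/82364368 + (3219267159/42088192048)*sqrt(73).
At 9/4 + (1/4)*sqrt(73): a pole of order 1; residue 2021517/82364368 - (3219267159/42088192048)*sqrt(73).


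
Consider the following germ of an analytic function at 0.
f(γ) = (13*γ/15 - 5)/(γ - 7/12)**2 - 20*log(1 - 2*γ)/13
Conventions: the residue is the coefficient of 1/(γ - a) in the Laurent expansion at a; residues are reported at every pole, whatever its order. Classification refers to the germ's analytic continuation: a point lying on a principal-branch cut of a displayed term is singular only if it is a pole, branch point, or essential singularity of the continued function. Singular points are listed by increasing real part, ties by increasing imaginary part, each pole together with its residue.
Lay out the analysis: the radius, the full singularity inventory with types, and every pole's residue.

Radius of convergence at 0: 1/2.
At 1/2: a logarithmic branch point.
At 7/12: a pole of order 2; residue 13/15.

Denominator factor (γ - 7/12)^2: pole of order 2 at 7/12, modulus 7/12.
Branch term (-20/13)*log(1 - γ/(1/2)): its argument vanishes at γ = 1/2, a logarithmic branch point, modulus 1/2.
The radius of convergence is the smallest modulus among the singular points: 1/2.
The branch term is analytic at 7/12 and contributes nothing to the residue; only the rational part matters.
At the order-2 pole 7/12 set g(γ) = (γ - (7/12))^2*(rational part) = 13*γ/15 - 5.
Order-2 pole: residue = g'(a); g'(7/12) = 13/15, so the residue is 13/15.
List the singular points by increasing real part (a conjugate pair: the negative imaginary part first).


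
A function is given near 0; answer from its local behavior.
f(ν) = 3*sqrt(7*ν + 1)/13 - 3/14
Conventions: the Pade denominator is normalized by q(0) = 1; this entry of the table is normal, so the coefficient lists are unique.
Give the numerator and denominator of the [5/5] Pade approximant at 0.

The Pade approximant has numerator coefficients [3/182, 111/104, 1323/104, 91581/1664, 591675/6656, 1015623/26624]; denominator coefficients [1, 63/4, 343/4, 12005/64, 36015/256, 16807/1024].

Taylor coefficients needed (expand at 0): a_0 = 3/182, a_1 = 21/26, a_2 = -147/104, a_3 = 1029/208, a_4 = -36015/1664, a_5 = 352947/3328, a_6 = -7411887/13312, a_7 = 81530757/26624, a_8 = -570715299/32768, a_9 = 6658345155/65536, a_10 = -158468614689/262144.
Write the denominator as Q(ν) = 1 + q1*ν + q2*ν^2 + q3*ν^3 + q4*ν^4 + q5*ν^5. Requiring Q*f - P = O(ν^11) with deg P <= 5 kills the coefficients of ν^6..ν^10 in Q*f:
  ν^6: a_6 + q1*a_5 + q2*a_4 + q3*a_3 + q4*a_2 + q5*a_1 = 0, i.e. -7411887/13312 + (352947/3328)*q1 + (-36015/1664)*q2 + (1029/208)*q3 + (-147/104)*q4 + (21/26)*q5 = 0.
  ν^7: a_7 + q1*a_6 + q2*a_5 + q3*a_4 + q4*a_3 + q5*a_2 = 0, i.e. 81530757/26624 + (-7411887/13312)*q1 + (352947/3328)*q2 + (-36015/1664)*q3 + (1029/208)*q4 + (-147/104)*q5 = 0.
  ν^8: a_8 + q1*a_7 + q2*a_6 + q3*a_5 + q4*a_4 + q5*a_3 = 0, i.e. -570715299/32768 + (81530757/26624)*q1 + (-7411887/13312)*q2 + (352947/3328)*q3 + (-36015/1664)*q4 + (1029/208)*q5 = 0.
  ν^9: a_9 + q1*a_8 + q2*a_7 + q3*a_6 + q4*a_5 + q5*a_4 = 0, i.e. 6658345155/65536 + (-570715299/32768)*q1 + (81530757/26624)*q2 + (-7411887/13312)*q3 + (352947/3328)*q4 + (-36015/1664)*q5 = 0.
  ν^10: a_10 + q1*a_9 + q2*a_8 + q3*a_7 + q4*a_6 + q5*a_5 = 0, i.e. -158468614689/262144 + (6658345155/65536)*q1 + (-570715299/32768)*q2 + (81530757/26624)*q3 + (-7411887/13312)*q4 + (352947/3328)*q5 = 0.
Solving this linear system: q1 = 63/4, q2 = 343/4, q3 = 12005/64, q4 = 36015/256, q5 = 16807/1024.
The numerator is Q*f truncated at degree 5: P0 = a_0 = 3/182; P1 = a_1 + q1*a_0 = 111/104; P2 = a_2 + q1*a_1 + q2*a_0 = 1323/104; P3 = a_3 + q1*a_2 + q2*a_1 + q3*a_0 = 91581/1664; P4 = a_4 + q1*a_3 + q2*a_2 + q3*a_1 + q4*a_0 = 591675/6656; P5 = a_5 + q1*a_4 + q2*a_3 + q3*a_2 + q4*a_1 + q5*a_0 = 1015623/26624.


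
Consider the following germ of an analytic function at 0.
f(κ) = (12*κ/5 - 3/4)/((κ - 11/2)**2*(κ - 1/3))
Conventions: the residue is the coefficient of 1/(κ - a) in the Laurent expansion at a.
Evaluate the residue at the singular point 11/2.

The residue is -9/4805.

At the order-2 pole 11/2 set g(κ) = (κ - (11/2))^2*f(κ) = (12*κ/5 - 3/4)/(κ - 1/3).
Order-2 pole: residue = g'(a); g'(11/2) = -9/4805, so the residue is -9/4805.


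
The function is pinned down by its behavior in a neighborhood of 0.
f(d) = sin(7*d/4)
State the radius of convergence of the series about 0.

The radius of convergence is infinite.

The factor sin(7*d/4) is entire and contributes no finite singular point.
The polynomial part has no poles.
No finite singular points: the Taylor series at 0 converges everywhere.


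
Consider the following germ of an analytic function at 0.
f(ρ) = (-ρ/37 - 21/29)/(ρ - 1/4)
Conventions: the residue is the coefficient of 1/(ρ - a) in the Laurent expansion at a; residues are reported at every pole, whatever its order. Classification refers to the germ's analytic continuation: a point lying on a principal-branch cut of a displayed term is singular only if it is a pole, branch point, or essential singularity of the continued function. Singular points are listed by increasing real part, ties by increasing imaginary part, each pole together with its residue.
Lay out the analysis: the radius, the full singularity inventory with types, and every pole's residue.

Radius of convergence at 0: 1/4.
At 1/4: a pole of order 1; residue -3137/4292.

Denominator factor (ρ - 1/4): pole of order 1 at 1/4, modulus 1/4.
The radius of convergence is the smallest modulus among the singular points: 1/4.
At the order-1 pole 1/4 set g(ρ) = (ρ - (1/4))*f(ρ) = -ρ/37 - 21/29.
Simple pole: residue = g(a) at a = 1/4, which is -3137/4292.


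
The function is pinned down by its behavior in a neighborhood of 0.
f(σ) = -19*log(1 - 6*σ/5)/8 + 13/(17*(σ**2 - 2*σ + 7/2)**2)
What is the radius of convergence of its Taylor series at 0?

The radius of convergence is 5/6.

Denominator factor (σ**2 - 2*σ + 7/2)^2: discriminant -10, complex-conjugate roots (1) + ((1/2)*sqrt(10))*i and (1) - ((1/2)*sqrt(10))*i; poles of order 2, moduli (1/2)*sqrt(14) and (1/2)*sqrt(14).
Branch term (-19/8)*log(1 - σ/(5/6)): its argument vanishes at σ = 5/6, a logarithmic branch point, modulus 5/6.
The radius of convergence is the smallest modulus among the singular points: 5/6.


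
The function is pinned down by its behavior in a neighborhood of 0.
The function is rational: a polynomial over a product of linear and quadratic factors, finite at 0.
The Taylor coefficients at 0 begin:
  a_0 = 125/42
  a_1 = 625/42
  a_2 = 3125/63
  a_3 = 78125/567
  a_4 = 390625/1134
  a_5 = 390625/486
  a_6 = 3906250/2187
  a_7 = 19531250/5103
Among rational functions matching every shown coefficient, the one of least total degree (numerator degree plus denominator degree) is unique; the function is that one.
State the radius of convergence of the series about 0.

The radius of convergence is 3/5.

No rational of total degree below 3 reproduces all 8 coefficients; solving the [0/3] Pade equations on them gives f(ω) = -9/(14*(ω - 3/5)**3), whose expansion matches every shown term.
Denominator factor (ω - 3/5)^3: pole of order 3 at 3/5, modulus 3/5.
The radius of convergence is the smallest modulus among the singular points: 3/5.


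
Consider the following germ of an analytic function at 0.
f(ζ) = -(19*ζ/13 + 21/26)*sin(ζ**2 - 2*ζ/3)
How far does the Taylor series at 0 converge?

The radius of convergence is infinite.

The factor -sin(ζ**2 - 2*ζ/3) is entire and contributes no finite singular point.
The polynomial part has no poles.
No finite singular points: the Taylor series at 0 converges everywhere.


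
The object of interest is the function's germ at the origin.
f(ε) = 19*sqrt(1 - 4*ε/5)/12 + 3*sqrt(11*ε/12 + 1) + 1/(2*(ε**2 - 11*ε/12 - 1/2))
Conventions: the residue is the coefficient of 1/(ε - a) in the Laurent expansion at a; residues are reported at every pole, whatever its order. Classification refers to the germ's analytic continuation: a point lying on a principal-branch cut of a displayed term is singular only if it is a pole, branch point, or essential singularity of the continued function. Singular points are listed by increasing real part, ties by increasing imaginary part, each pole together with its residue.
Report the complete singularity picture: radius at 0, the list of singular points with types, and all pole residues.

Denominator factor (ε**2 - 11*ε/12 - 1/2): discriminant 409/144, real irrational roots 11/24 + (1/24)*sqrt(409) and 11/24 - (1/24)*sqrt(409); poles of order 1, moduli 11/24 + (1/24)*sqrt(409) and -11/24 + (1/24)*sqrt(409).
Branch term (3)*sqrt(1 - ε/(-12/11)): its argument vanishes at ε = -12/11, a square-root branch point, modulus 12/11.
Branch term (19/12)*sqrt(1 - ε/(5/4)): its argument vanishes at ε = 5/4, a square-root branch point, modulus 5/4.
The radius of convergence is the smallest modulus among the singular points: -11/24 + (1/24)*sqrt(409).
The branch terms are analytic at 11/24 - (1/24)*sqrt(409) and contribute nothing to the residue; only the rational part matters.
The factor ε**2 - 11*ε/12 - 1/2 splits as (ε - a)(ε - a') with a = 11/24 - (1/24)*sqrt(409), a' = 11/24 + (1/24)*sqrt(409). At the order-1 pole a set g(ε) = (ε - a)*(rational part) = [1/2] / (ε - a').
Simple pole: residue = g(a) at a = 11/24 - (1/24)*sqrt(409), which is -(6/409)*sqrt(409).
The branch terms are analytic at 11/24 + (1/24)*sqrt(409) and contribute nothing to the residue; only the rational part matters.
The factor ε**2 - 11*ε/12 - 1/2 splits as (ε - a)(ε - a') with a = 11/24 + (1/24)*sqrt(409), a' = 11/24 - (1/24)*sqrt(409). At the order-1 pole a set g(ε) = (ε - a)*(rational part) = [1/2] / (ε - a').
Simple pole: residue = g(a) at a = 11/24 + (1/24)*sqrt(409), which is (6/409)*sqrt(409).
List the singular points by increasing real part (a conjugate pair: the negative imaginary part first).

Radius of convergence at 0: -11/24 + (1/24)*sqrt(409).
At -12/11: an algebraic (square-root) branch point.
At 11/24 - (1/24)*sqrt(409): a pole of order 1; residue -(6/409)*sqrt(409).
At 5/4: an algebraic (square-root) branch point.
At 11/24 + (1/24)*sqrt(409): a pole of order 1; residue (6/409)*sqrt(409).


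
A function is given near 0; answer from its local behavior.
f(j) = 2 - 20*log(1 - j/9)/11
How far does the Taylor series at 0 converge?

The radius of convergence is 9.

Branch term (-20/11)*log(1 - j/(9)): its argument vanishes at j = 9, a logarithmic branch point, modulus 9.
The radius of convergence is the smallest modulus among the singular points: 9.


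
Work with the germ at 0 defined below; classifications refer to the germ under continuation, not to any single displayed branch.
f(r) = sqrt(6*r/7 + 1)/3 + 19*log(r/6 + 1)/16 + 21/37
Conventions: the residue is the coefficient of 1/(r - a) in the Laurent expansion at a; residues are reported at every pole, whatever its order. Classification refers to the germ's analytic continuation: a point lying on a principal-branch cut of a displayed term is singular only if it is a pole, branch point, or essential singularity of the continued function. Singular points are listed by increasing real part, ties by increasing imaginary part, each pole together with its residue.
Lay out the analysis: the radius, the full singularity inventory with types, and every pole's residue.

Branch term (19/16)*log(1 - r/(-6)): its argument vanishes at r = -6, a logarithmic branch point, modulus 6.
Branch term (1/3)*sqrt(1 - r/(-7/6)): its argument vanishes at r = -7/6, a square-root branch point, modulus 7/6.
The radius of convergence is the smallest modulus among the singular points: 7/6.
List the singular points by increasing real part (a conjugate pair: the negative imaginary part first).

Radius of convergence at 0: 7/6.
At -6: a logarithmic branch point.
At -7/6: an algebraic (square-root) branch point.


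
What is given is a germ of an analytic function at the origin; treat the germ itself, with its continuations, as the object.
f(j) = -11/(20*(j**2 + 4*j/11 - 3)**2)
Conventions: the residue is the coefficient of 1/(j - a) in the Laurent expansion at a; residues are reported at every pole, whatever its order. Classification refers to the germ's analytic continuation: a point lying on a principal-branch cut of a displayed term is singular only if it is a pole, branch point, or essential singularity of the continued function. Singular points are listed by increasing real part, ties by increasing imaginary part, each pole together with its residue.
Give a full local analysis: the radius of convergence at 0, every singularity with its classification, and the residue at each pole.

Denominator factor (j**2 + 4*j/11 - 3)^2: discriminant 1468/121, real irrational roots -2/11 + (1/11)*sqrt(367) and -2/11 - (1/11)*sqrt(367); poles of order 2, moduli -2/11 + (1/11)*sqrt(367) and 2/11 + (1/11)*sqrt(367).
The radius of convergence is the smallest modulus among the singular points: -2/11 + (1/11)*sqrt(367).
The factor j**2 + 4*j/11 - 3 splits as (j - a)(j - a') with a = -2/11 - (1/11)*sqrt(367), a' = -2/11 + (1/11)*sqrt(367). At the order-2 pole a set g(j) = (j - a)^2*f(j) = [-11/20] / (j - a')^2.
Order-2 pole: residue = g'(a); g'(-2/11 - (1/11)*sqrt(367)) = -(14641/10775120)*sqrt(367), so the residue is -(14641/10775120)*sqrt(367).
The factor j**2 + 4*j/11 - 3 splits as (j - a)(j - a') with a = -2/11 + (1/11)*sqrt(367), a' = -2/11 - (1/11)*sqrt(367). At the order-2 pole a set g(j) = (j - a)^2*f(j) = [-11/20] / (j - a')^2.
Order-2 pole: residue = g'(a); g'(-2/11 + (1/11)*sqrt(367)) = (14641/10775120)*sqrt(367), so the residue is (14641/10775120)*sqrt(367).
List the singular points by increasing real part (a conjugate pair: the negative imaginary part first).

Radius of convergence at 0: -2/11 + (1/11)*sqrt(367).
At -2/11 - (1/11)*sqrt(367): a pole of order 2; residue -(14641/10775120)*sqrt(367).
At -2/11 + (1/11)*sqrt(367): a pole of order 2; residue (14641/10775120)*sqrt(367).


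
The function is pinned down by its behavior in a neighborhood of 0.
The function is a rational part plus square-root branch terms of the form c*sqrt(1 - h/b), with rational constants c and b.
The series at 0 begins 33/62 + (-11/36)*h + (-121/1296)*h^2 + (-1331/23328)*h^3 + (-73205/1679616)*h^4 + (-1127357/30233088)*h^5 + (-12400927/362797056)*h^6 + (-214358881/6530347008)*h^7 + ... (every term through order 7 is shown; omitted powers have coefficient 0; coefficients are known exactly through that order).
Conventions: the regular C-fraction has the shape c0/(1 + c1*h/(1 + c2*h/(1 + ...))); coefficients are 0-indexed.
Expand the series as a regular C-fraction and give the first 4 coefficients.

The regular C-fraction coefficients are [33/62, 31/54, -95/108, -121/1140].

Taylor coefficients (read off): a_0 = 33/62, a_1 = -11/36, a_2 = -121/1296, a_3 = -1331/23328.
c0 = a_0 = 33/62. Peel one level at a time: if S = 1 + c*h/S' with S'(0) = 1, then c is the h-coefficient of S and S' = c*h/(S - 1).
S_1 = c0/f = 1 + (31/54)*h + (2945/5832)*h^2 + ...; c1 = 31/54.
S_2 = c1*h/(S_1 - 1) = 1 + (-95/108)*h + (-121/1296)*h^2 + ...; c2 = -95/108.
S_3 = c2*h/(S_2 - 1) = 1 + (-121/1140)*h + ...; c3 = -121/1140.


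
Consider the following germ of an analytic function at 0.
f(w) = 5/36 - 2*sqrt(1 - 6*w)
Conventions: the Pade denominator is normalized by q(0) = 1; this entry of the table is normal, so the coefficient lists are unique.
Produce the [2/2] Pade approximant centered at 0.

The Pade approximant has numerator coefficients [-67/36, 115/8, -355/16]; denominator coefficients [1, -9/2, 9/4].

Taylor coefficients needed (expand at 0): a_0 = -67/36, a_1 = 6, a_2 = 9, a_3 = 27, a_4 = 405/4.
Write the denominator as Q(w) = 1 + q1*w + q2*w^2. Requiring Q*f - P = O(w^5) with deg P <= 2 kills the coefficients of w^3..w^4 in Q*f:
  w^3: a_3 + q1*a_2 + q2*a_1 = 0, i.e. 27 + (9)*q1 + (6)*q2 = 0.
  w^4: a_4 + q1*a_3 + q2*a_2 = 0, i.e. 405/4 + (27)*q1 + (9)*q2 = 0.
Solving this linear system: q1 = -9/2, q2 = 9/4.
The numerator is Q*f truncated at degree 2: P0 = a_0 = -67/36; P1 = a_1 + q1*a_0 = 115/8; P2 = a_2 + q1*a_1 + q2*a_0 = -355/16.


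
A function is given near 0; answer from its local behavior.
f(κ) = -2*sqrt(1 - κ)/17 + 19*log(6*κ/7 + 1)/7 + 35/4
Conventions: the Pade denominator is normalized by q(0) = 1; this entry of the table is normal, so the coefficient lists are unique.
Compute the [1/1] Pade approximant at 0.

The Pade approximant has numerator coefficients [587/68, 157320221/26482736]; denominator coefficients [1, 22913/55636].

Taylor coefficients needed (expand at 0): a_0 = 587/68, a_1 = 1987/833, a_2 = -22913/23324.
Write the denominator as Q(κ) = 1 + q1*κ. Requiring Q*f - P = O(κ^3) with deg P <= 1 kills the coefficients of κ^2..κ^2 in Q*f:
  κ^2: a_2 + q1*a_1 = 0, i.e. -22913/23324 + (1987/833)*q1 = 0.
Solving this linear system: q1 = 22913/55636.
The numerator is Q*f truncated at degree 1: P0 = a_0 = 587/68; P1 = a_1 + q1*a_0 = 157320221/26482736.


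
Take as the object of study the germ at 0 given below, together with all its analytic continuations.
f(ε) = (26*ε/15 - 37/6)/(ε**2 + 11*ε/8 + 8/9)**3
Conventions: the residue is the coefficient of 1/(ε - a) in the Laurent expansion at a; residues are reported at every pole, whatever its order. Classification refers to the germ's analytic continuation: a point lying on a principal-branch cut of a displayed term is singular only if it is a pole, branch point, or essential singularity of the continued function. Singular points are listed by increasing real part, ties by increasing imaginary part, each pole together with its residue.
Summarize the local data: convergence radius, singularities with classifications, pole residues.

Radius of convergence at 0: (2/3)*sqrt(2).
At (-11/16) - ((1/48)*sqrt(959))*i: a pole of order 3; residue -((1757749248/4409870395)*sqrt(959))*i.
At (-11/16) + ((1/48)*sqrt(959))*i: a pole of order 3; residue ((1757749248/4409870395)*sqrt(959))*i.

Denominator factor (ε**2 + 11*ε/8 + 8/9)^3: discriminant -959/576, complex-conjugate roots (-11/16) + ((1/48)*sqrt(959))*i and (-11/16) - ((1/48)*sqrt(959))*i; poles of order 3, moduli (2/3)*sqrt(2) and (2/3)*sqrt(2).
The radius of convergence is the smallest modulus among the singular points: (2/3)*sqrt(2).
The factor ε**2 + 11*ε/8 + 8/9 splits as (ε - a)(ε - a') with a = (-11/16) - ((1/48)*sqrt(959))*i, a' = (-11/16) + ((1/48)*sqrt(959))*i. At the order-3 pole a set g(ε) = (ε - a)^3*f(ε) = [26*ε/15 - 37/6] / (ε - a')^3.
Order-3 pole: residue = g''(a)/2; g''((-11/16) - ((1/48)*sqrt(959))*i) = -((3515498496/4409870395)*sqrt(959))*i, so the residue is -((1757749248/4409870395)*sqrt(959))*i.
The factor ε**2 + 11*ε/8 + 8/9 splits as (ε - a)(ε - a') with a = (-11/16) + ((1/48)*sqrt(959))*i, a' = (-11/16) - ((1/48)*sqrt(959))*i. At the order-3 pole a set g(ε) = (ε - a)^3*f(ε) = [26*ε/15 - 37/6] / (ε - a')^3.
Order-3 pole: residue = g''(a)/2; g''((-11/16) + ((1/48)*sqrt(959))*i) = ((3515498496/4409870395)*sqrt(959))*i, so the residue is ((1757749248/4409870395)*sqrt(959))*i.
List the singular points by increasing real part (a conjugate pair: the negative imaginary part first).


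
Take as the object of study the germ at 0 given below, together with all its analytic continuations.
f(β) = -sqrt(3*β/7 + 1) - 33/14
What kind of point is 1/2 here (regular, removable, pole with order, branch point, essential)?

There is no denominator, hence no pole anywhere.
Branch term sqrt(1 - β/(-7/3)): argument at 1/2 is 17/14, nonzero, so 1/2 is not its branch point (a point on a principal cut is still regular for the continued germ).
So the germ continues analytically to 1/2.

The point is a regular point.


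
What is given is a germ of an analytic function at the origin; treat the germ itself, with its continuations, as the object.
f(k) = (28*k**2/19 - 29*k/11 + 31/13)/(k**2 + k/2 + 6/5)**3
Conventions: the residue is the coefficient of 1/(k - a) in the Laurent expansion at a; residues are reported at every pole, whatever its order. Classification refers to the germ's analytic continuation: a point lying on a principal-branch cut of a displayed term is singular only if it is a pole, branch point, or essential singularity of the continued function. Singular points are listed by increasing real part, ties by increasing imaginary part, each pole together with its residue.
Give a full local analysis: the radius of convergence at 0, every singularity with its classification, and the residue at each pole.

Radius of convergence at 0: (1/5)*sqrt(30).
At (-1/4) - ((1/20)*sqrt(455))*i: a pole of order 3; residue ((48183280/2047452407)*sqrt(455))*i.
At (-1/4) + ((1/20)*sqrt(455))*i: a pole of order 3; residue -((48183280/2047452407)*sqrt(455))*i.


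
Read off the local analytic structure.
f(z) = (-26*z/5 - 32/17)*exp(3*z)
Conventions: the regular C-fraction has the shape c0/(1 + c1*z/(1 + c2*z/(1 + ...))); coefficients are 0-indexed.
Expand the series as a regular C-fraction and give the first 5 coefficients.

Taylor coefficients (expand at 0): a_0 = -32/17, a_1 = -922/85, a_2 = -2046/85, a_3 = -2709/85, a_4 = -2529/85.
c0 = a_0 = -32/17. Peel one level at a time: if S = 1 + c*z/S' with S'(0) = 1, then c is the z-coefficient of S and S' = c*z/(S - 1).
S_1 = c0/f = 1 + (-461/80)*z + (130681/6400)*z^2 + ...; c1 = -461/80.
S_2 = c1*z/(S_1 - 1) = 1 + (130681/36880)*z + (844209/425042)*z^2 + ...; c2 = 130681/36880.
S_3 = c2*z/(S_2 - 1) = 1 + (-33768360/60243941)*z + (8403710760/17077523761)*z^2 + ...; c3 = -33768360/60243941.
S_4 = c3*z/(S_3 - 1) = 1 + (10761418501/12258008481)*z + ...; c4 = 10761418501/12258008481.

The regular C-fraction coefficients are [-32/17, -461/80, 130681/36880, -33768360/60243941, 10761418501/12258008481].


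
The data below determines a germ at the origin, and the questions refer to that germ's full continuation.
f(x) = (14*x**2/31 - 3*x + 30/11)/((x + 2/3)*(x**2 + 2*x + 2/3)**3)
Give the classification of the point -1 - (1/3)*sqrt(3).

The denominator factor x**2 + 2*x + 2/3 vanishes at -1 - (1/3)*sqrt(3) and appears to the power 3; the numerator there equals 6475/1023 + (121/93)*sqrt(3), nonzero, and no other factor vanishes.
Hence a pole whose order is the multiplicity, 3.

The point is a pole of order 3.


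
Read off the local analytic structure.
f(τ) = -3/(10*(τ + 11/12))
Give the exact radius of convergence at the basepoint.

The radius of convergence is 11/12.

Denominator factor (τ + 11/12): pole of order 1 at -11/12, modulus 11/12.
The radius of convergence is the smallest modulus among the singular points: 11/12.


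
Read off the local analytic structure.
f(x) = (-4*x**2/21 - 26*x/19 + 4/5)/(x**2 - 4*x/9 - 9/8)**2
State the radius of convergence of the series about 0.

Denominator factor (x**2 - 4*x/9 - 9/8)^2: discriminant 761/162, real irrational roots 2/9 + (1/36)*sqrt(1522) and 2/9 - (1/36)*sqrt(1522); poles of order 2, moduli 2/9 + (1/36)*sqrt(1522) and -2/9 + (1/36)*sqrt(1522).
The radius of convergence is the smallest modulus among the singular points: -2/9 + (1/36)*sqrt(1522).

The radius of convergence is -2/9 + (1/36)*sqrt(1522).


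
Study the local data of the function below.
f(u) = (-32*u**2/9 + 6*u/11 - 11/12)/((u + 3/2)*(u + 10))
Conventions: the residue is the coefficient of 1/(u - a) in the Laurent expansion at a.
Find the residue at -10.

At the order-1 pole -10 set g(u) = (u - (-10))*f(u) = (-32*u**2/9 + 6*u/11 - 11/12)/(u + 3/2).
Simple pole: residue = g(a) at a = -10, which is 143323/3366.

The residue is 143323/3366.


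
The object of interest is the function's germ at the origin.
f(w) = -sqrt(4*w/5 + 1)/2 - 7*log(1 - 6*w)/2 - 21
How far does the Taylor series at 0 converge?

Branch term (-1/2)*sqrt(1 - w/(-5/4)): its argument vanishes at w = -5/4, a square-root branch point, modulus 5/4.
Branch term (-7/2)*log(1 - w/(1/6)): its argument vanishes at w = 1/6, a logarithmic branch point, modulus 1/6.
The radius of convergence is the smallest modulus among the singular points: 1/6.

The radius of convergence is 1/6.


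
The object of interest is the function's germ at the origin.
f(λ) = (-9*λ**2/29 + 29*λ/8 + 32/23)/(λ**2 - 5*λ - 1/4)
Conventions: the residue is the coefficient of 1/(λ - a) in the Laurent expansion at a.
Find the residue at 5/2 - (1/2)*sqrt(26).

The residue is 481/464 - (69335/277472)*sqrt(26).

The factor λ**2 - 5*λ - 1/4 splits as (λ - a)(λ - a') with a = 5/2 - (1/2)*sqrt(26), a' = 5/2 + (1/2)*sqrt(26). At the order-1 pole a set g(λ) = (λ - a)*f(λ) = [-9*λ**2/29 + 29*λ/8 + 32/23] / (λ - a').
Simple pole: residue = g(a) at a = 5/2 - (1/2)*sqrt(26), which is 481/464 - (69335/277472)*sqrt(26).


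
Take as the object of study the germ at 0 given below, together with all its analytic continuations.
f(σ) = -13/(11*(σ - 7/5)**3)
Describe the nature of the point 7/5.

The point is a pole of order 3.

The denominator factor σ - 7/5 vanishes at 7/5 and appears to the power 3; the numerator there equals -13/11, nonzero, and no other factor vanishes.
Hence a pole whose order is the multiplicity, 3.


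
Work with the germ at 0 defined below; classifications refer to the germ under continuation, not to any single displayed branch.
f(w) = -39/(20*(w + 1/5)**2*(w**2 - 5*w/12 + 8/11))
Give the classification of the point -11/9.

The point is a regular point.

Denominator factors: w + 1/5 = -46/45 at w = -11/9; w**2 - 5*w/12 + 8/11 = 9731/3564 at w = -11/9 — none vanishes.
So the germ continues analytically to -11/9.


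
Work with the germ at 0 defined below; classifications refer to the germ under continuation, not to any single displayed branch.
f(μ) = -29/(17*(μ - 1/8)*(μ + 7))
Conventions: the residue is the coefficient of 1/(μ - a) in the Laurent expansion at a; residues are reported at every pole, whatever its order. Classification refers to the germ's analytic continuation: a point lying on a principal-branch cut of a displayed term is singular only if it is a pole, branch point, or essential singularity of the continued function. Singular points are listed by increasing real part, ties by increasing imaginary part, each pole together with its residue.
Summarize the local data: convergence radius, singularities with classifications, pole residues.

Denominator factor (μ - 1/8): pole of order 1 at 1/8, modulus 1/8.
Denominator factor (μ + 7): pole of order 1 at -7, modulus 7.
The radius of convergence is the smallest modulus among the singular points: 1/8.
At the order-1 pole -7 set g(μ) = (μ - (-7))*f(μ) = -29/(17*(μ - 1/8)).
Simple pole: residue = g(a) at a = -7, which is 232/969.
At the order-1 pole 1/8 set g(μ) = (μ - (1/8))*f(μ) = -29/(17*(μ + 7)).
Simple pole: residue = g(a) at a = 1/8, which is -232/969.
List the singular points by increasing real part (a conjugate pair: the negative imaginary part first).

Radius of convergence at 0: 1/8.
At -7: a pole of order 1; residue 232/969.
At 1/8: a pole of order 1; residue -232/969.


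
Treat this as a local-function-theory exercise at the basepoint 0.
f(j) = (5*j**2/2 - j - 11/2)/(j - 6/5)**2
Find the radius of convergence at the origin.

Denominator factor (j - 6/5)^2: pole of order 2 at 6/5, modulus 6/5.
The radius of convergence is the smallest modulus among the singular points: 6/5.

The radius of convergence is 6/5.


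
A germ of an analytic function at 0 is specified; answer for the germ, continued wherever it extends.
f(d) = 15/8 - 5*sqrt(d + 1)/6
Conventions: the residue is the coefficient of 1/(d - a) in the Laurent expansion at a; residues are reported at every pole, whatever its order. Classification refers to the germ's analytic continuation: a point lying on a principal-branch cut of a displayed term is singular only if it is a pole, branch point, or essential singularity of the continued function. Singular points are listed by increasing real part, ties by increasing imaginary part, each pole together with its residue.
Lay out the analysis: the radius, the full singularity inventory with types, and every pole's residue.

Branch term (-5/6)*sqrt(1 - d/(-1)): its argument vanishes at d = -1, a square-root branch point, modulus 1.
The radius of convergence is the smallest modulus among the singular points: 1.

Radius of convergence at 0: 1.
At -1: an algebraic (square-root) branch point.


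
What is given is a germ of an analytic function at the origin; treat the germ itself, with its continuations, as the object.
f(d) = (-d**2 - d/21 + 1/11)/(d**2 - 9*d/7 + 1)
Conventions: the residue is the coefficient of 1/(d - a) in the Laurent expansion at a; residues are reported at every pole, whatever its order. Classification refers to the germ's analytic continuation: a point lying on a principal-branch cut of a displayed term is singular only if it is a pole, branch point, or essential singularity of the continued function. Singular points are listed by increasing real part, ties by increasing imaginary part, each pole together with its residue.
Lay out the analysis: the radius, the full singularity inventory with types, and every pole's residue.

Denominator factor (d**2 - 9*d/7 + 1): discriminant -115/49, complex-conjugate roots (9/14) + ((1/14)*sqrt(115))*i and (9/14) - ((1/14)*sqrt(115))*i; poles of order 1, moduli 1 and 1.
The radius of convergence is the smallest modulus among the singular points: 1.
The factor d**2 - 9*d/7 + 1 splits as (d - a)(d - a') with a = (9/14) - ((1/14)*sqrt(115))*i, a' = (9/14) + ((1/14)*sqrt(115))*i. At the order-1 pole a set g(d) = (d - a)*f(d) = [-d**2 - d/21 + 1/11] / (d - a').
Simple pole: residue = g(a) at a = (9/14) - ((1/14)*sqrt(115))*i, which is (-2/3) + ((18/1265)*sqrt(115))*i.
The factor d**2 - 9*d/7 + 1 splits as (d - a)(d - a') with a = (9/14) + ((1/14)*sqrt(115))*i, a' = (9/14) - ((1/14)*sqrt(115))*i. At the order-1 pole a set g(d) = (d - a)*f(d) = [-d**2 - d/21 + 1/11] / (d - a').
Simple pole: residue = g(a) at a = (9/14) + ((1/14)*sqrt(115))*i, which is (-2/3) - ((18/1265)*sqrt(115))*i.
List the singular points by increasing real part (a conjugate pair: the negative imaginary part first).

Radius of convergence at 0: 1.
At (9/14) - ((1/14)*sqrt(115))*i: a pole of order 1; residue (-2/3) + ((18/1265)*sqrt(115))*i.
At (9/14) + ((1/14)*sqrt(115))*i: a pole of order 1; residue (-2/3) - ((18/1265)*sqrt(115))*i.


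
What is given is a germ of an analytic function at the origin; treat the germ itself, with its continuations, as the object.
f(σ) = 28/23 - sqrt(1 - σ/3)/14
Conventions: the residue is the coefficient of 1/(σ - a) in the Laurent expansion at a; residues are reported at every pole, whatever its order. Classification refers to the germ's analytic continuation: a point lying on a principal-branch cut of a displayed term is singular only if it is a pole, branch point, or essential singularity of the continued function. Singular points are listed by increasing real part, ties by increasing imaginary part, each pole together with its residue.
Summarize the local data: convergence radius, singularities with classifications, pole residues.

Radius of convergence at 0: 3.
At 3: an algebraic (square-root) branch point.

Branch term (-1/14)*sqrt(1 - σ/(3)): its argument vanishes at σ = 3, a square-root branch point, modulus 3.
The radius of convergence is the smallest modulus among the singular points: 3.


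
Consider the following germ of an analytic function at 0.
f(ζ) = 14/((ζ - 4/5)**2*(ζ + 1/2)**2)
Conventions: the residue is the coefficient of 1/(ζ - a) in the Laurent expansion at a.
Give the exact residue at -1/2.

The residue is 28000/2197.

At the order-2 pole -1/2 set g(ζ) = (ζ - (-1/2))^2*f(ζ) = 14/(ζ - 4/5)**2.
Order-2 pole: residue = g'(a); g'(-1/2) = 28000/2197, so the residue is 28000/2197.


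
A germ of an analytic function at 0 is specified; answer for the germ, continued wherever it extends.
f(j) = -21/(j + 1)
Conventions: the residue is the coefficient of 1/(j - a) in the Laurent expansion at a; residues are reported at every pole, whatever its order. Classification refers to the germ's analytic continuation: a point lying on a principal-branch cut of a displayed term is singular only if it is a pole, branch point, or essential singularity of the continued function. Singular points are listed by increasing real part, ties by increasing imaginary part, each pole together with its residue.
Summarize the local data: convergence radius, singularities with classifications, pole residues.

Denominator factor (j + 1): pole of order 1 at -1, modulus 1.
The radius of convergence is the smallest modulus among the singular points: 1.
At the order-1 pole -1 set g(j) = (j - (-1))*f(j) = -21.
Simple pole: residue = g(a) at a = -1, which is -21.

Radius of convergence at 0: 1.
At -1: a pole of order 1; residue -21.


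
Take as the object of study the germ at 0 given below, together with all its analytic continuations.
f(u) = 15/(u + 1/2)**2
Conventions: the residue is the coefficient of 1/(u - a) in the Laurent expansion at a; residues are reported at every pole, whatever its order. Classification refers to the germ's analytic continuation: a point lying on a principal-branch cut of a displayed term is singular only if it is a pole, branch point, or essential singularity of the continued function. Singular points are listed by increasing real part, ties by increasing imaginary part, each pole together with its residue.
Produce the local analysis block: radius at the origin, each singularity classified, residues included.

Denominator factor (u + 1/2)^2: pole of order 2 at -1/2, modulus 1/2.
The radius of convergence is the smallest modulus among the singular points: 1/2.
At the order-2 pole -1/2 set g(u) = (u - (-1/2))^2*f(u) = 15.
Order-2 pole: residue = g'(a); g'(-1/2) = 0, so the residue is 0.

Radius of convergence at 0: 1/2.
At -1/2: a pole of order 2; residue 0.


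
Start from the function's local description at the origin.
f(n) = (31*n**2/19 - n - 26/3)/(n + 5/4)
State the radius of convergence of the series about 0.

Denominator factor (n + 5/4): pole of order 1 at -5/4, modulus 5/4.
The radius of convergence is the smallest modulus among the singular points: 5/4.

The radius of convergence is 5/4.


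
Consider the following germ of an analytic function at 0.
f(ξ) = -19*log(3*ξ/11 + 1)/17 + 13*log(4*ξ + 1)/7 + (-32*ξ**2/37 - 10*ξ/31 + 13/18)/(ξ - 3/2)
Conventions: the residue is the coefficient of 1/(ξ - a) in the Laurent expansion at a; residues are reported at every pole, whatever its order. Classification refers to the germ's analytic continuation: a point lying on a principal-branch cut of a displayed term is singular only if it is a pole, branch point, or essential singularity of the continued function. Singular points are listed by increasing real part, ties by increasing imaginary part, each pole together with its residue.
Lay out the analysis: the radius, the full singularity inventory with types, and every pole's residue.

Denominator factor (ξ - 3/2): pole of order 1 at 3/2, modulus 3/2.
Branch term (13/7)*log(1 - ξ/(-1/4)): its argument vanishes at ξ = -1/4, a logarithmic branch point, modulus 1/4.
Branch term (-19/17)*log(1 - ξ/(-11/3)): its argument vanishes at ξ = -11/3, a logarithmic branch point, modulus 11/3.
The radius of convergence is the smallest modulus among the singular points: 1/4.
The branch terms are analytic at 3/2 and contribute nothing to the residue; only the rational part matters.
At the order-1 pole 3/2 set g(ξ) = (ξ - (3/2))*(rational part) = -32*ξ**2/37 - 10*ξ/31 + 13/18.
Simple pole: residue = g(a) at a = 3/2, which is -35255/20646.
List the singular points by increasing real part (a conjugate pair: the negative imaginary part first).

Radius of convergence at 0: 1/4.
At -11/3: a logarithmic branch point.
At -1/4: a logarithmic branch point.
At 3/2: a pole of order 1; residue -35255/20646.
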